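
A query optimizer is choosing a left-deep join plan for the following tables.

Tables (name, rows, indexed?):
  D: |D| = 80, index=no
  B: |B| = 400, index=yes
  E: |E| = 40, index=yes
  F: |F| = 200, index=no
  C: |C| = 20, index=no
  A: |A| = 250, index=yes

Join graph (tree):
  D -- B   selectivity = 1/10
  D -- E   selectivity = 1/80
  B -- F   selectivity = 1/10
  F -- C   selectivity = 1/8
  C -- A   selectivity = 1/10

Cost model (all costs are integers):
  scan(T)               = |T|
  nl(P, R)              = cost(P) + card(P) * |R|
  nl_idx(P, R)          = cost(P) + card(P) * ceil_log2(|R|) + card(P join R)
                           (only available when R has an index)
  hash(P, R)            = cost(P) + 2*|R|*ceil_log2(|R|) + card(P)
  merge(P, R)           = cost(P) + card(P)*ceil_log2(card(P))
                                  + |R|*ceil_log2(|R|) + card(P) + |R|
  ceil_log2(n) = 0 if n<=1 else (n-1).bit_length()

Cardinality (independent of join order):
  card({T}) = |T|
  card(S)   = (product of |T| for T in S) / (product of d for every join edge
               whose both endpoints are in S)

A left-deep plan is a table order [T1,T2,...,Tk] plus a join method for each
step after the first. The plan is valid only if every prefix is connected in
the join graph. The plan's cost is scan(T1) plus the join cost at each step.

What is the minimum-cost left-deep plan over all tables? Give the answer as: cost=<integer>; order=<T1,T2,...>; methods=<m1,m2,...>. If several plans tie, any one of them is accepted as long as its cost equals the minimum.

Selinger DP (subsets sized 1..n):
  {D}: scan cost=80, card=80
  {B}: scan cost=400, card=400
  {E}: scan cost=40, card=40
  {F}: scan cost=200, card=200
  {C}: scan cost=20, card=20
  {A}: scan cost=250, card=250
  {BD}: card=3200; try (D,hash)→1920, (B,nl_idx)→4000, (B,merge)→4720, (D,merge)→5040, (B,hash)→7360, (B,nl)→32080 …(+1); best=1920 via (D,hash)
  {DE}: card=40; try (E,nl_idx)→600, (E,hash)→640, (D,merge)→960, (E,merge)→1000, (D,hash)→1200, (D,nl)→3240 …(+1); best=600 via (E,nl_idx)
  {BF}: card=8000; try (F,hash)→4000, (B,merge)→6000, (F,merge)→6200, (B,hash)→7600, (B,nl_idx)→10000, (B,nl)→80200 …(+1); best=4000 via (F,hash)
  {CF}: card=500; try (C,hash)→600, (F,merge)→1940, (C,merge)→2120, (F,hash)→3240, (F,nl)→4020, (C,nl)→4200; best=600 via (C,hash)
  {AC}: card=500; try (A,nl_idx)→680, (C,hash)→700, (A,merge)→2390, (C,merge)→2620, (A,hash)→4040, (A,nl)→5020 …(+1); best=680 via (A,nl_idx)
  {BDE}: card=1600; try (B,nl_idx)→2560, (B,merge)→4880, (E,hash)→5600, (B,hash)→7840, (B,nl)→16600, (E,nl_idx)→22720 …(+2); best=2560 via (B,nl_idx)
  {BDF}: card=64000; try (F,hash)→8320, (D,hash)→13120, (F,merge)→45320, (D,merge)→116640, (F,nl)→641920, (D,nl)→644000; best=8320 via (F,hash)
  {BCF}: card=20000; try (B,hash)→8300, (B,merge)→9600, (C,hash)→12200, (B,nl_idx)→25100, (C,merge)→116120, (C,nl)→164000 …(+1); best=8300 via (B,hash)
  {ACF}: card=12500; try (F,hash)→4380, (A,hash)→5100, (F,merge)→7480, (A,merge)→7850, (A,nl_idx)→17100, (F,nl)→100680 …(+1); best=4380 via (F,hash)
  {BDEF}: card=32000; try (F,hash)→7360, (F,merge)→23560, (E,hash)→72800, (F,nl)→322560, (E,nl_idx)→424320, (E,merge)→1096600 …(+1); best=7360 via (F,hash)
  {BCDF}: card=160000; try (D,hash)→29420, (C,hash)→72520, (D,merge)→328940, (C,merge)→1096440, (C,nl)→1288320, (D,nl)→1608300; best=29420 via (D,hash)
  {ABCF}: card=500000; try (B,hash)→24080, (A,hash)→32300, (B,merge)→195880, (A,merge)→330550, (B,nl_idx)→616880, (A,nl_idx)→668300 …(+2); best=24080 via (B,hash)
  {BCDEF}: card=80000; try (C,hash)→39560, (E,hash)→189900, (C,merge)→519480, (C,nl)→647360, (E,nl_idx)→1069420, (E,merge)→3069700 …(+1); best=39560 via (C,hash)
  {ABCDF}: card=4000000; try (A,hash)→193420, (D,hash)→525200, (A,merge)→3071670, (A,nl_idx)→5309420, (D,merge)→10024720, (D,nl)→40024080 …(+1); best=193420 via (A,hash)
  {ABCDEF}: card=2000000; try (A,hash)→123560, (A,merge)→1481810, (A,nl_idx)→2679560, (E,hash)→4193900, (A,nl)→20039560, (E,nl_idx)→26193420 …(+2); best=123560 via (A,hash)

cost=123560; order=D,E,B,F,C,A; methods=nl_idx,nl_idx,hash,hash,hash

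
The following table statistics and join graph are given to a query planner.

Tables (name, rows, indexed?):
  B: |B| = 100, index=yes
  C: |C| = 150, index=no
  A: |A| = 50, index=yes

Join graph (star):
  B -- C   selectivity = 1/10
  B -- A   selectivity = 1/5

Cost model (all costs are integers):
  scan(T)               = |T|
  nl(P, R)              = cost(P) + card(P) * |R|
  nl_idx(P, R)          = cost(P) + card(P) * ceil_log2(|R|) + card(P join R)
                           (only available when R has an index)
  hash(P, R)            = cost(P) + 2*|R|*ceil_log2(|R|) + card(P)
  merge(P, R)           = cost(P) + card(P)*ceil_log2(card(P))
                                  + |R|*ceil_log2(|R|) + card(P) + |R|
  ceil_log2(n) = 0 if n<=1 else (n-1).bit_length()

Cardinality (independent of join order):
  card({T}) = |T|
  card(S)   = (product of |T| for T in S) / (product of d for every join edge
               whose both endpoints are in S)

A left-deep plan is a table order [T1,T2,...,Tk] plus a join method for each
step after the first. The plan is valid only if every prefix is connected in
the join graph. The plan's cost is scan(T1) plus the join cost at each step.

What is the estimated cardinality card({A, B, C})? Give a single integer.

Tables in S: A(50), B(100), C(150)
Edges inside S: B-C(d=10), B-A(d=5)
numerator = 50 * 100 * 150 = 750000
denominator = 10 * 5 = 50
card(S) = 750000 / 50 = 15000

15000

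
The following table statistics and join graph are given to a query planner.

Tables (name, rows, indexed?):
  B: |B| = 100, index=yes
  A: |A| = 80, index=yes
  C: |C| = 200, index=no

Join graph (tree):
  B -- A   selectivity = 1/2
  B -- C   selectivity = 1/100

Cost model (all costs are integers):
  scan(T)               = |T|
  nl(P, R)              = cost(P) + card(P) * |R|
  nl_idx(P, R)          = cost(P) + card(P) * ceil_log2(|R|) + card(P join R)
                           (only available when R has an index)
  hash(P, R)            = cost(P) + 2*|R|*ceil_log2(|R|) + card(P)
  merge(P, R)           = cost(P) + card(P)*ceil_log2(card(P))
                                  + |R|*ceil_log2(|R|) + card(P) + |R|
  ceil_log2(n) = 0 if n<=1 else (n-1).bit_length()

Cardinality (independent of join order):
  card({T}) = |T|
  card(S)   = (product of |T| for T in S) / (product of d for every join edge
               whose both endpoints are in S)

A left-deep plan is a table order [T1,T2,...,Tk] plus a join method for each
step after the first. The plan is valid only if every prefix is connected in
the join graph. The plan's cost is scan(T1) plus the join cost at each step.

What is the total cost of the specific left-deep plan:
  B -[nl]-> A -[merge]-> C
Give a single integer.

61900

step 1: scan B: cost=100, card=100
step 2: join A via nl
    card(P join A) = 100*80/(2) = 4000
    cost = 100 + 100*80 = 8100
step 3: join C via merge
    card(P join C) = 4000*200/(100) = 8000
    cost = 8100 + 4000*12 + 200*8 + 4000 + 200 = 61900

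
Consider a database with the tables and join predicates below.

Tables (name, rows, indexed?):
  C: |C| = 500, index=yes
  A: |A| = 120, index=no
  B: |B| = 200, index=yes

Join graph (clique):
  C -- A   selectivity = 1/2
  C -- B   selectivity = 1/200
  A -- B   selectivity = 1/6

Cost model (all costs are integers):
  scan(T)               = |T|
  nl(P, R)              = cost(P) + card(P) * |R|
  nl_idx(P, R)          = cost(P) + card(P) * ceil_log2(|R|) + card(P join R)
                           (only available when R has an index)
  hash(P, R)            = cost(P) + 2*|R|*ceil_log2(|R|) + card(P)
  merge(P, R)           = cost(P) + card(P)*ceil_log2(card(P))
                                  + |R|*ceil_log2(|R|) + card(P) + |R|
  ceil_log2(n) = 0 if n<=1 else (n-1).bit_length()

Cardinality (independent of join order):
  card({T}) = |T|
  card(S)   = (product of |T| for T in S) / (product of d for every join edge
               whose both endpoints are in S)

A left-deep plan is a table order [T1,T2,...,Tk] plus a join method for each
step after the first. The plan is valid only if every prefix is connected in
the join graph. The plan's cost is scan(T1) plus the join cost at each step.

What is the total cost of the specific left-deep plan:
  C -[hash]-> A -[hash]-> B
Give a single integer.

35880

step 1: scan C: cost=500, card=500
step 2: join A via hash
    card(P join A) = 500*120/(2) = 30000
    cost = 500 + 2*120*7 + 500 = 2680
step 3: join B via hash
    card(P join B) = 30000*200/(200*6) = 5000
    cost = 2680 + 2*200*8 + 30000 = 35880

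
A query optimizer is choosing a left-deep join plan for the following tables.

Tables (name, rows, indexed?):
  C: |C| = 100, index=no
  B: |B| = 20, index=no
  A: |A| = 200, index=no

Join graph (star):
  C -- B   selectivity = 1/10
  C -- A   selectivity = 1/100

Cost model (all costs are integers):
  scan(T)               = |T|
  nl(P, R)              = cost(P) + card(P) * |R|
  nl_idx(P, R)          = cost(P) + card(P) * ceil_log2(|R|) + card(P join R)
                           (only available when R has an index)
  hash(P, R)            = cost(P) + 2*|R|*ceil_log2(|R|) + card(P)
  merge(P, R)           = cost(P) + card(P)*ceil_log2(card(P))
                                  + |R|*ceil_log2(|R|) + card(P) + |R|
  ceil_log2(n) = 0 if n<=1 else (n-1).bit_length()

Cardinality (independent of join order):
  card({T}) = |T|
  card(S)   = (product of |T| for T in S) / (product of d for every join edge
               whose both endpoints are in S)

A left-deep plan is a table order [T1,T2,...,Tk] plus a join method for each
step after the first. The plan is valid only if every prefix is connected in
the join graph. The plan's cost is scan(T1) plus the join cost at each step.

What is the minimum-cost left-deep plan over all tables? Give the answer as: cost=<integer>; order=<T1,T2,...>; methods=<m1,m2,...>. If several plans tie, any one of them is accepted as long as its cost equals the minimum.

cost=2200; order=A,C,B; methods=hash,hash

Selinger DP (subsets sized 1..n):
  {C}: scan cost=100, card=100
  {B}: scan cost=20, card=20
  {A}: scan cost=200, card=200
  {BC}: card=200; try (B,hash)→400, (C,merge)→940, (B,merge)→1020, (C,hash)→1440, (C,nl)→2020, (B,nl)→2100; best=400 via (B,hash)
  {AC}: card=200; try (C,hash)→1800, (A,merge)→2700, (C,merge)→2800, (A,hash)→3400, (A,nl)→20100, (C,nl)→20200; best=1800 via (C,hash)
  {ABC}: card=400; try (B,hash)→2200, (B,merge)→3720, (A,hash)→3800, (A,merge)→4000, (B,nl)→5800, (A,nl)→40400; best=2200 via (B,hash)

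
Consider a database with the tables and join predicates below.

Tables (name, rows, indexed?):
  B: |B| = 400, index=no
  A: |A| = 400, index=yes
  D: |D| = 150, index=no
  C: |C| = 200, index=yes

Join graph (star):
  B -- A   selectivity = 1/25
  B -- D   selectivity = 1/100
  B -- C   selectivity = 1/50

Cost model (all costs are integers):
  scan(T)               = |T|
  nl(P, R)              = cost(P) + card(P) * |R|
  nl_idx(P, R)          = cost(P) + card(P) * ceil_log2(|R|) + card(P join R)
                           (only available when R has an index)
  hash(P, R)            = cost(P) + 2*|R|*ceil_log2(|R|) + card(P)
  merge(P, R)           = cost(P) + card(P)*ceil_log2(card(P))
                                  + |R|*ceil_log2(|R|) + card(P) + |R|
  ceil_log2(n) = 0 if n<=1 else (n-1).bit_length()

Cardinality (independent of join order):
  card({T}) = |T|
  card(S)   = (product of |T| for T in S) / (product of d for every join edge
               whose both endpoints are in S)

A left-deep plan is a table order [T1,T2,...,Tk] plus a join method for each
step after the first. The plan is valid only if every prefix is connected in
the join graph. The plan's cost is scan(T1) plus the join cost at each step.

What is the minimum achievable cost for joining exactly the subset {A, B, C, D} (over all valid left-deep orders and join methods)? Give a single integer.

Selinger DP over subsets of {A,B,C,D}:
  {B}: scan cost=400, card=400
  {A}: scan cost=400, card=400
  {D}: scan cost=150, card=150
  {C}: scan cost=200, card=200
  {AB}: card=6400; try (B,hash)→8000, (A,hash)→8000, (B,merge)→8400, (A,merge)→8400, (A,nl_idx)→10400, (B,nl)→160400 …(+1); best=8000 via (B,hash)
  {BD}: card=600; try (D,hash)→3200, (B,merge)→5500, (D,merge)→5750, (B,hash)→7500, (B,nl)→60150, (D,nl)→60400; best=3200 via (D,hash)
  {BC}: card=1600; try (C,hash)→4000, (C,nl_idx)→5200, (B,merge)→6000, (C,merge)→6200, (B,hash)→7600, (B,nl)→80200 …(+1); best=4000 via (C,hash)
  {ABD}: card=9600; try (A,hash)→11000, (A,merge)→13800, (D,hash)→16800, (A,nl_idx)→18200, (D,merge)→98950, (A,nl)→243200 …(+1); best=11000 via (A,hash)
  {ABC}: card=25600; try (A,hash)→12800, (C,hash)→17600, (A,merge)→27200, (A,nl_idx)→44000, (C,nl_idx)→84800, (C,merge)→99400 …(+2); best=12800 via (A,hash)
  {BCD}: card=2400; try (C,hash)→7000, (D,hash)→8000, (C,nl_idx)→10400, (C,merge)→11600, (D,merge)→24550, (C,nl)→123200 …(+1); best=7000 via (C,hash)
  {ABCD}: card=38400; try (A,hash)→16600, (C,hash)→23800, (D,hash)→40800, (A,merge)→42200, (A,nl_idx)→67000, (C,nl_idx)→126200 …(+5); best=16600 via (A,hash)

16600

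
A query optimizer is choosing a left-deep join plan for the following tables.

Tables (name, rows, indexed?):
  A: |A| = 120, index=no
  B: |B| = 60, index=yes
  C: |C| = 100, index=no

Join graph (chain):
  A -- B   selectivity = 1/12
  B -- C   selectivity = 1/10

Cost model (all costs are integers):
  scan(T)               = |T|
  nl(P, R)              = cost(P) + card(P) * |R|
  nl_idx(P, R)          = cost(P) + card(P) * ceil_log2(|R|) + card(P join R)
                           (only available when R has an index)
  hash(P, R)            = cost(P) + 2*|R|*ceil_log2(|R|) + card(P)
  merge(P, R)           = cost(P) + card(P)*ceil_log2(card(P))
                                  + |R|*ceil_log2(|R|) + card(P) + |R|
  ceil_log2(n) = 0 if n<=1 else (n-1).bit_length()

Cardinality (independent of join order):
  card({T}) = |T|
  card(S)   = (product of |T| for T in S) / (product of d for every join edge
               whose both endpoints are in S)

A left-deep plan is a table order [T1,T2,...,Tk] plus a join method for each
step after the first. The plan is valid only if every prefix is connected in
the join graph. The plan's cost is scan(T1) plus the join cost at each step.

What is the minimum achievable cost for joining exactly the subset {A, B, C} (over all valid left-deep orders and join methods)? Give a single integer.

Selinger DP over subsets of {A,B,C}:
  {A}: scan cost=120, card=120
  {B}: scan cost=60, card=60
  {C}: scan cost=100, card=100
  {AB}: card=600; try (B,hash)→960, (B,nl_idx)→1440, (A,merge)→1440, (B,merge)→1500, (A,hash)→1800, (A,nl)→7260 …(+1); best=960 via (B,hash)
  {BC}: card=600; try (B,hash)→920, (C,merge)→1280, (B,nl_idx)→1300, (B,merge)→1320, (C,hash)→1520, (C,nl)→6060 …(+1); best=920 via (B,hash)
  {ABC}: card=6000; try (C,hash)→2960, (A,hash)→3200, (C,merge)→8360, (A,merge)→8480, (C,nl)→60960, (A,nl)→72920; best=2960 via (C,hash)

2960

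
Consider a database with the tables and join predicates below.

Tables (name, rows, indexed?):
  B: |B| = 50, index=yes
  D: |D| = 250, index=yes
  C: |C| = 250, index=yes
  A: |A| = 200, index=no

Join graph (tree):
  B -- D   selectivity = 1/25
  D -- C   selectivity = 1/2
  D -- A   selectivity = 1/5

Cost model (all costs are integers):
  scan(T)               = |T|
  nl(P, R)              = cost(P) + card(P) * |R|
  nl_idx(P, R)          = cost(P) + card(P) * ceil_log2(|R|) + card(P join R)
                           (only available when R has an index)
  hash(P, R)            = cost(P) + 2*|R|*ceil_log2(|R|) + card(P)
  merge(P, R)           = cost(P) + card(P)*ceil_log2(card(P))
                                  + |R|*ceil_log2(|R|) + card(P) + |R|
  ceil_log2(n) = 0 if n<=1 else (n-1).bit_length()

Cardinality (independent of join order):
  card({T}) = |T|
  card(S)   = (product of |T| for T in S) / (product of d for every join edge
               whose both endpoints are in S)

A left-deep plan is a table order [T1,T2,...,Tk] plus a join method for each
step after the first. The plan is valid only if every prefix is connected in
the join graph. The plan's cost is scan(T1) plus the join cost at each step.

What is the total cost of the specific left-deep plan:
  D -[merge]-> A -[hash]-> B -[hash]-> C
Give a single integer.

38900

step 1: scan D: cost=250, card=250
step 2: join A via merge
    card(P join A) = 250*200/(5) = 10000
    cost = 250 + 250*8 + 200*8 + 250 + 200 = 4300
step 3: join B via hash
    card(P join B) = 10000*50/(25) = 20000
    cost = 4300 + 2*50*6 + 10000 = 14900
step 4: join C via hash
    card(P join C) = 20000*250/(2) = 2500000
    cost = 14900 + 2*250*8 + 20000 = 38900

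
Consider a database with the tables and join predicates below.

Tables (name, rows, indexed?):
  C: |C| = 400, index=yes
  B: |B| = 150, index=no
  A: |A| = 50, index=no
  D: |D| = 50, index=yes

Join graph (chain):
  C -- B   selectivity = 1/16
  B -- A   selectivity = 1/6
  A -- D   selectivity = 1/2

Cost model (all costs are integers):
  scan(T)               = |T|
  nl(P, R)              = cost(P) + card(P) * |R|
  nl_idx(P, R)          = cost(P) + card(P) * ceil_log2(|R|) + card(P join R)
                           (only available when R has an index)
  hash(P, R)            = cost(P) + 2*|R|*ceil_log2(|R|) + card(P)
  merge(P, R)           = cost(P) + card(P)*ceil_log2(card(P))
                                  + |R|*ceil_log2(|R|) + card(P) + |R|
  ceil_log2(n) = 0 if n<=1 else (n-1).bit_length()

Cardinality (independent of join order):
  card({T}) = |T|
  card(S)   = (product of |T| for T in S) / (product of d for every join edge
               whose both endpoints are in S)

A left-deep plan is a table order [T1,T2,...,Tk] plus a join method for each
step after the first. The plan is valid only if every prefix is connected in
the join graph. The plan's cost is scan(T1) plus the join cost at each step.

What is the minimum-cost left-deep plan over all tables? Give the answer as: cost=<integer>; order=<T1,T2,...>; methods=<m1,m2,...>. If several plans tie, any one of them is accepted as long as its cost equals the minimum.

cost=39400; order=C,B,A,D; methods=hash,hash,hash

Selinger DP (subsets sized 1..n):
  {C}: scan cost=400, card=400
  {B}: scan cost=150, card=150
  {A}: scan cost=50, card=50
  {D}: scan cost=50, card=50
  {BC}: card=3750; try (B,hash)→3200, (C,nl_idx)→5250, (C,merge)→5500, (B,merge)→5750, (C,hash)→7500, (C,nl)→60150 …(+1); best=3200 via (B,hash)
  {AB}: card=1250; try (A,hash)→900, (B,merge)→1750, (A,merge)→1850, (B,hash)→2500, (B,nl)→7550, (A,nl)→7650; best=900 via (A,hash)
  {AD}: card=1250; try (D,hash)→700, (A,hash)→700, (D,merge)→750, (A,merge)→750, (D,nl_idx)→1600, (D,nl)→2550 …(+1); best=700 via (D,hash)
  {ABC}: card=31250; try (A,hash)→7550, (C,hash)→9350, (C,merge)→19900, (C,nl_idx)→43400, (A,merge)→52300, (A,nl)→190700 …(+1); best=7550 via (A,hash)
  {ABD}: card=31250; try (D,hash)→2750, (B,hash)→4350, (D,merge)→16250, (B,merge)→17050, (D,nl_idx)→39650, (D,nl)→63400 …(+1); best=2750 via (D,hash)
  {ABCD}: card=781250; try (D,hash)→39400, (C,hash)→41200, (C,merge)→506750, (D,merge)→507900, (D,nl_idx)→976300, (C,nl_idx)→1065250 …(+2); best=39400 via (D,hash)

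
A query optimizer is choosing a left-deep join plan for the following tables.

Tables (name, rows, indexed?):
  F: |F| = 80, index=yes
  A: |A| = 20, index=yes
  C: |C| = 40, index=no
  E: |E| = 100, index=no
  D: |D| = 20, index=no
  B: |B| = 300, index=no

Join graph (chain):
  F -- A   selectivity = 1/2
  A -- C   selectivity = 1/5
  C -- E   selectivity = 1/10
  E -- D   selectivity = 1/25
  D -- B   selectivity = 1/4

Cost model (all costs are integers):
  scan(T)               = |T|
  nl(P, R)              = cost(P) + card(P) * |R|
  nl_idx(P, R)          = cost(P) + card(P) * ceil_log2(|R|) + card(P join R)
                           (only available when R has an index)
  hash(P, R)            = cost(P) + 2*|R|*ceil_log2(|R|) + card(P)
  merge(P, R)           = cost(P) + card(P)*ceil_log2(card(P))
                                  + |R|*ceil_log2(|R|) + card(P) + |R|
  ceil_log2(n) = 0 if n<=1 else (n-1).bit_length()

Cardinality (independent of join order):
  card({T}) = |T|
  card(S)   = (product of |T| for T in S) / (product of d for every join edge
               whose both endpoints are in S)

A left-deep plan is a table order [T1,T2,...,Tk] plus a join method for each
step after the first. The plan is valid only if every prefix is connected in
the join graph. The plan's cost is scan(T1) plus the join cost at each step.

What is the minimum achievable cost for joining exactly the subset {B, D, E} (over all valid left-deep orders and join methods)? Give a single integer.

3700

Selinger DP over subsets of {B,D,E}:
  {E}: scan cost=100, card=100
  {D}: scan cost=20, card=20
  {B}: scan cost=300, card=300
  {DE}: card=80; try (D,hash)→400, (E,merge)→940, (D,merge)→1020, (E,hash)→1440, (E,nl)→2020, (D,nl)→2100; best=400 via (D,hash)
  {BD}: card=1500; try (D,hash)→800, (B,merge)→3140, (D,merge)→3420, (B,hash)→5440, (B,nl)→6020, (D,nl)→6300; best=800 via (D,hash)
  {BDE}: card=6000; try (E,hash)→3700, (B,merge)→4040, (B,hash)→5880, (E,merge)→19600, (B,nl)→24400, (E,nl)→150800; best=3700 via (E,hash)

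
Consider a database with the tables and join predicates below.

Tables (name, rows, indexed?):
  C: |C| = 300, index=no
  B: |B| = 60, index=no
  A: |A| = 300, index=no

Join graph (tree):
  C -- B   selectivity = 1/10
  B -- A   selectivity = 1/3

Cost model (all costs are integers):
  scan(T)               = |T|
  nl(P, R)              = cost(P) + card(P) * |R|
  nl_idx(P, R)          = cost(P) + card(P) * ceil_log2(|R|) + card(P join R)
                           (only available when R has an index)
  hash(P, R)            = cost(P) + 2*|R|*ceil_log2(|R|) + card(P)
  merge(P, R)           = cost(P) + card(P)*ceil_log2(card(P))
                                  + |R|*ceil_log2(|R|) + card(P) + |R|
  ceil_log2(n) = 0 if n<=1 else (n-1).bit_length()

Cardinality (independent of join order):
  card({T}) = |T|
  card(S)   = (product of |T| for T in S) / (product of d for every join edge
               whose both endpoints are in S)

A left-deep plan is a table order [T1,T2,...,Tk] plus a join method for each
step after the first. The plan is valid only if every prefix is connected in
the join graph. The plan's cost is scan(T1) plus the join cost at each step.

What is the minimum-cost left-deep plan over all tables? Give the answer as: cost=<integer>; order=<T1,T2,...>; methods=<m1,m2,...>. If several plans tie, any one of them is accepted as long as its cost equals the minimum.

Selinger DP (subsets sized 1..n):
  {C}: scan cost=300, card=300
  {B}: scan cost=60, card=60
  {A}: scan cost=300, card=300
  {BC}: card=1800; try (B,hash)→1320, (C,merge)→3480, (B,merge)→3720, (C,hash)→5520, (C,nl)→18060, (B,nl)→18300; best=1320 via (B,hash)
  {AB}: card=6000; try (B,hash)→1320, (A,merge)→3480, (B,merge)→3720, (A,hash)→5520, (A,nl)→18060, (B,nl)→18300; best=1320 via (B,hash)
  {ABC}: card=180000; try (A,hash)→8520, (C,hash)→12720, (A,merge)→25920, (C,merge)→88320, (A,nl)→541320, (C,nl)→1801320; best=8520 via (A,hash)

cost=8520; order=C,B,A; methods=hash,hash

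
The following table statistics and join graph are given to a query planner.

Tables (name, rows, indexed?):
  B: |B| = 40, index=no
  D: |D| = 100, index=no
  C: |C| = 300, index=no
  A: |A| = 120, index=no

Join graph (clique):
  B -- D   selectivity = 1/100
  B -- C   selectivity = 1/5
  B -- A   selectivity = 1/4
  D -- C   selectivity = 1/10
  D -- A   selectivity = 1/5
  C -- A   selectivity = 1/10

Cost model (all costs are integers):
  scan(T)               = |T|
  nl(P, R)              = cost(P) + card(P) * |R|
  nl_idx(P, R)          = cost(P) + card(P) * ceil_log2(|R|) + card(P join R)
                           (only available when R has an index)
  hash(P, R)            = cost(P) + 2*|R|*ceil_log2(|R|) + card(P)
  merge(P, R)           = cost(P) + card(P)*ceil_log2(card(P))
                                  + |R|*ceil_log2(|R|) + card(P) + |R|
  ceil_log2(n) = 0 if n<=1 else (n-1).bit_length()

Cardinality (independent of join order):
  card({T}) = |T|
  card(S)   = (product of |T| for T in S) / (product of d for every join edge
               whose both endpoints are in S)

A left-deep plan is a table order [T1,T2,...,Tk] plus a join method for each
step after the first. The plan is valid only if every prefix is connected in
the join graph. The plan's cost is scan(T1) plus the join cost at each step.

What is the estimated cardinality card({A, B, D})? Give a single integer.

240

Tables in S: A(120), B(40), D(100)
Edges inside S: B-D(d=100), B-A(d=4), D-A(d=5)
numerator = 120 * 40 * 100 = 480000
denominator = 100 * 4 * 5 = 2000
card(S) = 480000 / 2000 = 240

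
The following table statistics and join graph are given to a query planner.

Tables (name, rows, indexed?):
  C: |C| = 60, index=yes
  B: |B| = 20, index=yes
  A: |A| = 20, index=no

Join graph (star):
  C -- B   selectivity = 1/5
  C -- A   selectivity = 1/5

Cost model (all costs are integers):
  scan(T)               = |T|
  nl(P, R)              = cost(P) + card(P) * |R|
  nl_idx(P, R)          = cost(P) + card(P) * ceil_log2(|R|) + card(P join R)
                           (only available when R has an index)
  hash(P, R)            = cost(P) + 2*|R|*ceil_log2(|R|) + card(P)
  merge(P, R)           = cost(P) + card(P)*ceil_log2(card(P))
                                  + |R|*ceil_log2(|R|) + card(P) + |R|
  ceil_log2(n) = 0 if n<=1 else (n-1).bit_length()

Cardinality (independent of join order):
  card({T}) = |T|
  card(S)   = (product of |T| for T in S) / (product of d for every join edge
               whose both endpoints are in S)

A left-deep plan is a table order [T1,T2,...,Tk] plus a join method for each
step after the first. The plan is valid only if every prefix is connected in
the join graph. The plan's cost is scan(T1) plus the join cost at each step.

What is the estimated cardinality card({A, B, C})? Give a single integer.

Tables in S: A(20), B(20), C(60)
Edges inside S: C-B(d=5), C-A(d=5)
numerator = 20 * 20 * 60 = 24000
denominator = 5 * 5 = 25
card(S) = 24000 / 25 = 960

960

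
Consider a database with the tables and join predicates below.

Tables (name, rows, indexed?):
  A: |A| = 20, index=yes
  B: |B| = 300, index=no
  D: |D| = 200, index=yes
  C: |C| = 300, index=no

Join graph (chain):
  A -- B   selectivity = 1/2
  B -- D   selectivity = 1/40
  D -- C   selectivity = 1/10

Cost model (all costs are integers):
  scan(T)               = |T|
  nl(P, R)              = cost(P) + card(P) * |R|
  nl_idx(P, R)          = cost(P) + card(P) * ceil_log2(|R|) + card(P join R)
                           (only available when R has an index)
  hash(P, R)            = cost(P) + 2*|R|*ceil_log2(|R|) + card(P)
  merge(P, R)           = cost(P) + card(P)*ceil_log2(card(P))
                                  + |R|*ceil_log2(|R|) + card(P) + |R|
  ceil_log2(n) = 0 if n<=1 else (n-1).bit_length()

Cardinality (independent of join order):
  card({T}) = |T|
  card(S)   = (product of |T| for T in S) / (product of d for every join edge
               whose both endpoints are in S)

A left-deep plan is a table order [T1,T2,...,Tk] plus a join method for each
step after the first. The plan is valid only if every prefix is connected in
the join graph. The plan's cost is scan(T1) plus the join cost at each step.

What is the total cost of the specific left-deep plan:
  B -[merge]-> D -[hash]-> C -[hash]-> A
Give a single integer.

57200

step 1: scan B: cost=300, card=300
step 2: join D via merge
    card(P join D) = 300*200/(40) = 1500
    cost = 300 + 300*9 + 200*8 + 300 + 200 = 5100
step 3: join C via hash
    card(P join C) = 1500*300/(10) = 45000
    cost = 5100 + 2*300*9 + 1500 = 12000
step 4: join A via hash
    card(P join A) = 45000*20/(2) = 450000
    cost = 12000 + 2*20*5 + 45000 = 57200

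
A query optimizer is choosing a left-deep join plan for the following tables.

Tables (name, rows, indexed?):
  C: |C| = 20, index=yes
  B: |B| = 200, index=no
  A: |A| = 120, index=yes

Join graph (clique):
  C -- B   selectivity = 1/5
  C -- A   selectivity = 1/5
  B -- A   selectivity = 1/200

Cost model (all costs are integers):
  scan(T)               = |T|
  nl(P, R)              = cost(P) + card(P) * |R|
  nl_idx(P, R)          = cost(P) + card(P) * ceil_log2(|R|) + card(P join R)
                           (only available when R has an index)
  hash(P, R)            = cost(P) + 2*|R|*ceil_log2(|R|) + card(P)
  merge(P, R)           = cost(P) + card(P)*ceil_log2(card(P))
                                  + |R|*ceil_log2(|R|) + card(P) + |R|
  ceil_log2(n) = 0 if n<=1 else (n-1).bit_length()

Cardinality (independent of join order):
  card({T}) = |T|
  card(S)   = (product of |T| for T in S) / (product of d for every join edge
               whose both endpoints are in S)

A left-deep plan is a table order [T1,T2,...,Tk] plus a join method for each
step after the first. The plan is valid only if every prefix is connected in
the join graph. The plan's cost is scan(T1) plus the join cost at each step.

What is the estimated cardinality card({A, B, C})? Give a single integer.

96

Tables in S: A(120), B(200), C(20)
Edges inside S: C-B(d=5), C-A(d=5), B-A(d=200)
numerator = 120 * 200 * 20 = 480000
denominator = 5 * 5 * 200 = 5000
card(S) = 480000 / 5000 = 96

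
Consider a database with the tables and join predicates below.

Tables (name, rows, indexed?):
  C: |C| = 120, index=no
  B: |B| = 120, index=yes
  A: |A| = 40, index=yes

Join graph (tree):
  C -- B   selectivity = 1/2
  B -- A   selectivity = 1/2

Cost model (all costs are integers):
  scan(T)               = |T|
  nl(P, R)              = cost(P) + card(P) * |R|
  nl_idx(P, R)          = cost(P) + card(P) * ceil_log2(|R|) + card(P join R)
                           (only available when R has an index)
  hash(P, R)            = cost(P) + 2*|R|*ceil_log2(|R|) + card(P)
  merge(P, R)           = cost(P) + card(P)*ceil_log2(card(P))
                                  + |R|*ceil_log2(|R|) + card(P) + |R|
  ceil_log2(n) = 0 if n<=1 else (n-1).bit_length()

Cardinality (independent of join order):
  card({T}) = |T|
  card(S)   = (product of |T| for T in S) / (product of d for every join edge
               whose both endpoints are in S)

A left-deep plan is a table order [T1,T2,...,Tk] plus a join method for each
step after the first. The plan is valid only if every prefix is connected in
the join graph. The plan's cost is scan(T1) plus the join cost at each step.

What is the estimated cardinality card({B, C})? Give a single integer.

Tables in S: B(120), C(120)
Edges inside S: C-B(d=2)
numerator = 120 * 120 = 14400
denominator = 2 = 2
card(S) = 14400 / 2 = 7200

7200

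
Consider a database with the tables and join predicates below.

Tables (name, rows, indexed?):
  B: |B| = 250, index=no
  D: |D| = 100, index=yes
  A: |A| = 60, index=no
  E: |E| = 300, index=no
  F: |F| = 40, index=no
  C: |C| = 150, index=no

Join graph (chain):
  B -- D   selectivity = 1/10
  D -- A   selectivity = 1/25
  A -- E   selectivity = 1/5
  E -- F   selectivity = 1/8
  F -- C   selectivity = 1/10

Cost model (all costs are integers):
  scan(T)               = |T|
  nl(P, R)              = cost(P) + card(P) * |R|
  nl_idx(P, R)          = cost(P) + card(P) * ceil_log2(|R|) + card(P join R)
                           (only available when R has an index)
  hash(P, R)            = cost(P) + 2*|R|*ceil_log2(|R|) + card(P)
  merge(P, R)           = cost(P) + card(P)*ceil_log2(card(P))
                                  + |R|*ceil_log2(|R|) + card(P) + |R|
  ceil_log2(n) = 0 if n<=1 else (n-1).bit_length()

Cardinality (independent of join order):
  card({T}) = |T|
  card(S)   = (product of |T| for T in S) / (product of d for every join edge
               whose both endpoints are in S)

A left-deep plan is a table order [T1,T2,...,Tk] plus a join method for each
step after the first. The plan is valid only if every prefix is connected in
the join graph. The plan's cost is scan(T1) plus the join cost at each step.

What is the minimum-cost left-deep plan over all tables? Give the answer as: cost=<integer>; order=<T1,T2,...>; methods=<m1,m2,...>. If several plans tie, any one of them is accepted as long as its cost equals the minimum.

cost=1179160; order=A,D,E,F,C,B; methods=nl_idx,merge,hash,hash,hash

Selinger DP (subsets sized 1..n):
  {B}: scan cost=250, card=250
  {D}: scan cost=100, card=100
  {A}: scan cost=60, card=60
  {E}: scan cost=300, card=300
  {F}: scan cost=40, card=40
  {C}: scan cost=150, card=150
  {BD}: card=2500; try (D,hash)→1900, (B,merge)→3150, (D,merge)→3300, (B,hash)→4200, (D,nl_idx)→4500, (B,nl)→25100 …(+1); best=1900 via (D,hash)
  {AD}: card=240; try (D,nl_idx)→720, (A,hash)→920, (D,merge)→1280, (A,merge)→1320, (D,hash)→1520, (D,nl)→6060 …(+1); best=720 via (D,nl_idx)
  {AE}: card=3600; try (A,hash)→1320, (E,merge)→3480, (A,merge)→3720, (E,hash)→5520, (E,nl)→18060, (A,nl)→18300; best=1320 via (A,hash)
  {EF}: card=1500; try (F,hash)→1080, (E,merge)→3320, (F,merge)→3580, (E,hash)→5480, (E,nl)→12040, (F,nl)→12300; best=1080 via (F,hash)
  {CF}: card=600; try (F,hash)→780, (C,merge)→1670, (F,merge)→1780, (C,hash)→2480, (C,nl)→6040, (F,nl)→6150; best=780 via (F,hash)
  {ABD}: card=6000; try (B,hash)→4960, (A,hash)→5120, (B,merge)→5130, (A,merge)→34820, (B,nl)→60720, (A,nl)→151900; best=4960 via (B,hash)
  {ADE}: card=14400; try (E,merge)→5880, (D,hash)→6320, (E,hash)→6360, (D,nl_idx)→40920, (D,merge)→48920, (E,nl)→72720 …(+1); best=5880 via (E,merge)
  {AEF}: card=18000; try (A,hash)→3300, (F,hash)→5400, (A,merge)→19500, (F,merge)→48400, (A,nl)→91080, (F,nl)→145320; best=3300 via (A,hash)
  {CEF}: card=22500; try (C,hash)→4980, (E,hash)→6780, (E,merge)→10380, (C,merge)→20430, (E,nl)→180780, (C,nl)→226080; best=4980 via (C,hash)
  {ABDE}: card=360000; try (E,hash)→16360, (B,hash)→24280, (E,merge)→91960, (B,merge)→224130, (E,nl)→1804960, (B,nl)→3605880; best=16360 via (E,hash)
  {ADEF}: card=72000; try (F,hash)→20760, (D,hash)→22700, (D,nl_idx)→201300, (F,merge)→222160, (D,merge)→292100, (F,nl)→581880 …(+1); best=20760 via (F,hash)
  {ACEF}: card=270000; try (C,hash)→23700, (A,hash)→28200, (C,merge)→292650, (A,merge)→365400, (A,nl)→1354980, (C,nl)→2703300; best=23700 via (C,hash)
  {ABDEF}: card=1800000; try (B,hash)→96760, (F,hash)→376840, (B,merge)→1319010, (F,merge)→7216640, (F,nl)→14416360, (B,nl)→18020760; best=96760 via (B,hash)
  {ACDEF}: card=1080000; try (C,hash)→95160, (D,hash)→295100, (C,merge)→1318110, (D,nl_idx)→2993700, (D,merge)→5424500, (C,nl)→10820760 …(+1); best=95160 via (C,hash)
  {ABCDEF}: card=27000000; try (B,hash)→1179160, (C,hash)→1899160, (B,merge)→23857410, (C,merge)→39698110, (B,nl)→270095160, (C,nl)→270096760; best=1179160 via (B,hash)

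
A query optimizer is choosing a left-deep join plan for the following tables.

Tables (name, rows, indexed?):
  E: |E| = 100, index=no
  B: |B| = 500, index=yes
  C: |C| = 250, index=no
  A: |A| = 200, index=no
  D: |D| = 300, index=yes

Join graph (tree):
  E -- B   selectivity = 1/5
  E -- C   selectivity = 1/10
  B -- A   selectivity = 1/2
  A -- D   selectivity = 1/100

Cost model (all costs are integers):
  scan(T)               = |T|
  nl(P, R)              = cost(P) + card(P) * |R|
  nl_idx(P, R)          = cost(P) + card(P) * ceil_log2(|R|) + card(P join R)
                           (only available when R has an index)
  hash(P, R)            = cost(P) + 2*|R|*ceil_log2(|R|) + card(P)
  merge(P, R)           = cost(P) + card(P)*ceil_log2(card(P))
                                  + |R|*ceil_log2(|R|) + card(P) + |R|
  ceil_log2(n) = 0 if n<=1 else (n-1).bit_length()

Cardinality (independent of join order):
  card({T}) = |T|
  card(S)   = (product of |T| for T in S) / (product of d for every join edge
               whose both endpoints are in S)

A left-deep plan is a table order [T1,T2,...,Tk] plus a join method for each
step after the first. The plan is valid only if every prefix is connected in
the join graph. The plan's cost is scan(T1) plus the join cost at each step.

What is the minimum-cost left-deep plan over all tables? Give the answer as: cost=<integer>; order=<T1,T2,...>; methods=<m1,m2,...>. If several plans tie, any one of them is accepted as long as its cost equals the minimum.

Selinger DP (subsets sized 1..n):
  {E}: scan cost=100, card=100
  {B}: scan cost=500, card=500
  {C}: scan cost=250, card=250
  {A}: scan cost=200, card=200
  {D}: scan cost=300, card=300
  {BE}: card=10000; try (E,hash)→2400, (B,merge)→5900, (E,merge)→6300, (B,hash)→9200, (B,nl_idx)→11000, (B,nl)→50100 …(+1); best=2400 via (E,hash)
  {CE}: card=2500; try (E,hash)→1900, (C,merge)→3150, (E,merge)→3300, (C,hash)→4200, (C,nl)→25100, (E,nl)→25250; best=1900 via (E,hash)
  {AB}: card=50000; try (A,hash)→4200, (B,merge)→7000, (A,merge)→7300, (B,hash)→9400, (B,nl_idx)→52000, (B,nl)→100200 …(+1); best=4200 via (A,hash)
  {AD}: card=600; try (D,nl_idx)→2600, (A,hash)→3800, (D,merge)→5000, (A,merge)→5100, (D,hash)→5800, (D,nl)→60200 …(+1); best=2600 via (D,nl_idx)
  {BCE}: card=250000; try (B,hash)→13400, (C,hash)→16400, (B,merge)→39400, (C,merge)→154650, (B,nl_idx)→274400, (B,nl)→1251900 …(+1); best=13400 via (B,hash)
  {ABE}: card=1000000; try (A,hash)→15600, (E,hash)→55600, (A,merge)→154200, (E,merge)→855000, (A,nl)→2002400, (E,nl)→5004200; best=15600 via (A,hash)
  {ABD}: card=150000; try (B,hash)→12200, (B,merge)→14200, (D,hash)→59600, (B,nl_idx)→158000, (B,nl)→302600, (D,nl_idx)→604200 …(+2); best=12200 via (B,hash)
  {ABCE}: card=25000000; try (A,hash)→266600, (C,hash)→1019600, (A,merge)→4765200, (C,merge)→21017850, (A,nl)→50013400, (C,nl)→250015600; best=266600 via (A,hash)
  {ABDE}: card=3000000; try (E,hash)→163600, (D,hash)→1021000, (E,merge)→2863000, (D,nl_idx)→12015600, (E,nl)→15012200, (D,merge)→21018600 …(+1); best=163600 via (E,hash)
  {ABCDE}: card=75000000; try (C,hash)→3167600, (D,hash)→25272000, (C,merge)→69165850, (D,nl_idx)→300266600, (D,merge)→650269600, (C,nl)→750163600 …(+1); best=3167600 via (C,hash)

cost=3167600; order=A,D,B,E,C; methods=nl_idx,hash,hash,hash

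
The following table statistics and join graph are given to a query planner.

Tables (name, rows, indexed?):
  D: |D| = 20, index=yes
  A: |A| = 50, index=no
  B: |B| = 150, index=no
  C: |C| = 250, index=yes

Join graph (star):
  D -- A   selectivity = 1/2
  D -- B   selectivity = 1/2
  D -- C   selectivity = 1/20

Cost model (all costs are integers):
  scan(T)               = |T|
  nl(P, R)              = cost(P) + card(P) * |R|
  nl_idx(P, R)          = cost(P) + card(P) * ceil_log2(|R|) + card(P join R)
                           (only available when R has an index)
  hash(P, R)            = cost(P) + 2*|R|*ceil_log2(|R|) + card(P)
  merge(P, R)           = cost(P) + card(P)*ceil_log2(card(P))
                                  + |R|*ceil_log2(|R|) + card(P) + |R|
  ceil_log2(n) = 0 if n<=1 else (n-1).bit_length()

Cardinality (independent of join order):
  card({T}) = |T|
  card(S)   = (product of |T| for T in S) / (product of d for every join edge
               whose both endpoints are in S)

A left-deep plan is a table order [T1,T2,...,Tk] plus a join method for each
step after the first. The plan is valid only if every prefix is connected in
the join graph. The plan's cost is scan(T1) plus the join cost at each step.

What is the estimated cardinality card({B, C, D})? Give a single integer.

18750

Tables in S: B(150), C(250), D(20)
Edges inside S: D-B(d=2), D-C(d=20)
numerator = 150 * 250 * 20 = 750000
denominator = 2 * 20 = 40
card(S) = 750000 / 40 = 18750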